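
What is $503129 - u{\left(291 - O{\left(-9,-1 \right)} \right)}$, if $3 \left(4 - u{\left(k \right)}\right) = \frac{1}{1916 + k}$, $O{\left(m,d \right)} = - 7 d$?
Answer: $\frac{3320625001}{6600} \approx 5.0313 \cdot 10^{5}$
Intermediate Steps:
$u{\left(k \right)} = 4 - \frac{1}{3 \left(1916 + k\right)}$
$503129 - u{\left(291 - O{\left(-9,-1 \right)} \right)} = 503129 - \frac{22991 + 12 \left(291 - \left(-7\right) \left(-1\right)\right)}{3 \left(1916 + \left(291 - \left(-7\right) \left(-1\right)\right)\right)} = 503129 - \frac{22991 + 12 \left(291 - 7\right)}{3 \left(1916 + \left(291 - 7\right)\right)} = 503129 - \frac{22991 + 12 \cdot 284}{3 \left(1916 + 284\right)} = 503129 - \frac{22991 + 3408}{3 \cdot 2200} = 503129 - \frac{1}{3} \cdot \frac{1}{2200} \cdot 26399 = 503129 - \frac{26399}{6600} = \frac{3320625001}{6600}$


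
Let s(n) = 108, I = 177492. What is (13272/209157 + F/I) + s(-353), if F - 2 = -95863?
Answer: 1330554884333/12374564748 ≈ 107.52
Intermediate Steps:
F = -95861 (F = 2 - 95863 = -95861)
(13272/209157 + F/I) + s(-353) = (13272/209157 - 95861/177492) + 108 = (13272*(1/209157) - 95861*1/177492) + 108 = (4424/69719 - 95861/177492) + 108 = -5898108451/12374564748 + 108 = 1330554884333/12374564748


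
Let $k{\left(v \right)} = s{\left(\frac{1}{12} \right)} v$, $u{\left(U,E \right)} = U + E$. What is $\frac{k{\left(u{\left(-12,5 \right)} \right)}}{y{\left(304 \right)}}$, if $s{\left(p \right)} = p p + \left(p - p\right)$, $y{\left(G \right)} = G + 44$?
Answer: $- \frac{7}{50112} \approx -0.00013969$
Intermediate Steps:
$u{\left(U,E \right)} = E + U$
$y{\left(G \right)} = 44 + G$
$s{\left(p \right)} = p^{2}$ ($s{\left(p \right)} = p^{2} + 0 = p^{2}$)
$k{\left(v \right)} = \frac{v}{144}$ ($k{\left(v \right)} = \left(\frac{1}{12}\right)^{2} v = \frac{v}{144}$)
$\frac{k{\left(u{\left(-12,5 \right)} \right)}}{y{\left(304 \right)}} = \frac{\frac{1}{144} \left(5 - 12\right)}{44 + 304} = \frac{\frac{1}{144} \left(-7\right)}{348} = \left(- \frac{7}{144}\right) \frac{1}{348} = - \frac{7}{50112}$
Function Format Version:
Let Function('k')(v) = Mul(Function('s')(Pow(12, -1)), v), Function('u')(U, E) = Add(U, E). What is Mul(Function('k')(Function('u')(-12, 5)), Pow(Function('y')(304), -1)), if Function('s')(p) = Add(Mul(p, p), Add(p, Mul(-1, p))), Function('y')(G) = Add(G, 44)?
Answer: Rational(-7, 50112) ≈ -0.00013969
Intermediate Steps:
Function('u')(U, E) = Add(E, U)
Function('y')(G) = Add(44, G)
Function('s')(p) = Pow(p, 2) (Function('s')(p) = Add(Pow(p, 2), 0) = Pow(p, 2))
Function('k')(v) = Mul(Rational(1, 144), v) (Function('k')(v) = Mul(Pow(Pow(12, -1), 2), v) = Mul(Pow(Rational(1, 12), 2), v) = Mul(Rational(1, 144), v))
Mul(Function('k')(Function('u')(-12, 5)), Pow(Function('y')(304), -1)) = Mul(Mul(Rational(1, 144), Add(5, -12)), Pow(Add(44, 304), -1)) = Mul(Mul(Rational(1, 144), -7), Pow(348, -1)) = Mul(Rational(-7, 144), Rational(1, 348)) = Rational(-7, 50112)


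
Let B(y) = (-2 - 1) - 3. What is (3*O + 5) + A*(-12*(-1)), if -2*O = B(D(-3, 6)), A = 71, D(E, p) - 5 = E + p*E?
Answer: 866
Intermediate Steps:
D(E, p) = 5 + E + E*p (D(E, p) = 5 + (E + p*E) = 5 + (E + E*p) = 5 + E + E*p)
B(y) = -6 (B(y) = -3 - 3 = -6)
O = 3 (O = -1/2*(-6) = 3)
(3*O + 5) + A*(-12*(-1)) = (3*3 + 5) + 71*(-12*(-1)) = (9 + 5) + 71*12 = 14 + 852 = 866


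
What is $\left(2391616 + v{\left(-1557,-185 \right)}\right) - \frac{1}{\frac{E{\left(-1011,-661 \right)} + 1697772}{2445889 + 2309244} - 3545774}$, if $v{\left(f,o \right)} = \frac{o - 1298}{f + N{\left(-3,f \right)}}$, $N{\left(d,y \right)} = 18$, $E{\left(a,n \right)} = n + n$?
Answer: $\frac{62058878227067407142131}{25948502277436188} \approx 2.3916 \cdot 10^{6}$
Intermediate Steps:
$E{\left(a,n \right)} = 2 n$
$v{\left(f,o \right)} = \frac{-1298 + o}{18 + f}$ ($v{\left(f,o \right)} = \frac{o - 1298}{f + 18} = \frac{-1298 + o}{18 + f}$)
$\left(2391616 + v{\left(-1557,-185 \right)}\right) - \frac{1}{\frac{E{\left(-1011,-661 \right)} + 1697772}{2445889 + 2309244} - 3545774} = \left(2391616 + \frac{-1298 - 185}{18 - 1557}\right) - \frac{1}{\frac{2 \left(-661\right) + 1697772}{2445889 + 2309244} - 3545774} = \left(2391616 + \frac{1}{-1539} \left(-1483\right)\right) - \frac{1}{\frac{-1322 + 1697772}{4755133} - 3545774} = \left(2391616 - - \frac{1483}{1539}\right) - \frac{1}{1696450 \cdot \frac{1}{4755133} - 3545774} = \left(2391616 + \frac{1483}{1539}\right) - \frac{1}{\frac{1696450}{4755133} - 3545774} = \frac{3680698507}{1539} - \frac{1}{- \frac{16860625261492}{4755133}} = \frac{3680698507}{1539} - - \frac{4755133}{16860625261492} = \frac{3680698507}{1539} + \frac{4755133}{16860625261492} = \frac{62058878227067407142131}{25948502277436188}$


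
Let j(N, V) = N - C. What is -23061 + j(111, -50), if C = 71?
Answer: -23021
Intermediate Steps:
j(N, V) = -71 + N (j(N, V) = N - 1*71 = N - 71 = -71 + N)
-23061 + j(111, -50) = -23061 + (-71 + 111) = -23061 + 40 = -23021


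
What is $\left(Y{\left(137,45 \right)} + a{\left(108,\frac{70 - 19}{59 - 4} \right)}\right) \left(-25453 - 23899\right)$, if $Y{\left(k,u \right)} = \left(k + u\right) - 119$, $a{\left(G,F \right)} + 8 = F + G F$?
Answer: $- \frac{423637568}{55} \approx -7.7025 \cdot 10^{6}$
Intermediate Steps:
$a{\left(G,F \right)} = -8 + F + F G$ ($a{\left(G,F \right)} = -8 + \left(F + G F\right) = -8 + \left(F + F G\right) = -8 + F + F G$)
$Y{\left(k,u \right)} = -119 + k + u$
$\left(Y{\left(137,45 \right)} + a{\left(108,\frac{70 - 19}{59 - 4} \right)}\right) \left(-25453 - 23899\right) = \left(\left(-119 + 137 + 45\right) + \left(-8 + \frac{70 - 19}{59 - 4} + \frac{70 - 19}{59 - 4} \cdot 108\right)\right) \left(-25453 - 23899\right) = \left(63 + \left(-8 + \frac{51}{55} + \frac{51}{55} \cdot 108\right)\right) \left(-49352\right) = \left(63 + \left(-8 + \frac{51}{55} + \frac{5508}{55}\right)\right) \left(-49352\right) = \left(63 + \frac{5119}{55}\right) \left(-49352\right) = \frac{8584}{55} \left(-49352\right) = - \frac{423637568}{55}$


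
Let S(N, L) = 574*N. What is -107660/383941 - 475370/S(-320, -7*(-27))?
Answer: 2324843491/1007461184 ≈ 2.3076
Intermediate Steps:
-107660/383941 - 475370/S(-320, -7*(-27)) = -107660/383941 - 475370/(574*(-320)) = -107660*1/383941 - 475370/(-183680) = -107660/383941 - 475370*(-1/183680) = -107660/383941 + 6791/2624 = 2324843491/1007461184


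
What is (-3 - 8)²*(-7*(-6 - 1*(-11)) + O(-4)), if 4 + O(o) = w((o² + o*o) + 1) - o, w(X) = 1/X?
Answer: -12694/3 ≈ -4231.3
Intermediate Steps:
O(o) = -4 + 1/(1 + 2*o²) - o (O(o) = -4 + (1/((o² + o*o) + 1) - o) = -4 + (1/((o² + o²) + 1) - o) = -4 + (1/(2*o² + 1) - o) = -4 + (1/(1 + 2*o²) - o) = -4 + 1/(1 + 2*o²) - o)
(-3 - 8)²*(-7*(-6 - 1*(-11)) + O(-4)) = (-3 - 8)²*(-7*(-6 - 1*(-11)) + (1 - (1 + 2*(-4)²)*(4 - 4))/(1 + 2*(-4)²)) = (-11)²*(-7*(-6 + 11) + (1 - 1*(1 + 2*16)*0)/(1 + 2*16)) = 121*(-7*5 + (1 - 1*(1 + 32)*0)/(1 + 32)) = 121*(-35 + (1 - 1*33*0)/33) = 121*(-35 + (1 + 0)/33) = 121*(-35 + (1/33)*1) = 121*(-35 + 1/33) = 121*(-1154/33) = -12694/3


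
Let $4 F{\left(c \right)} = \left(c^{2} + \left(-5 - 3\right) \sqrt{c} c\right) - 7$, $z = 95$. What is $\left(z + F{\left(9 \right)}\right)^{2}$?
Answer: $\frac{14161}{4} \approx 3540.3$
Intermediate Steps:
$F{\left(c \right)} = - \frac{7}{4} - 2 c^{\frac{3}{2}} + \frac{c^{2}}{4}$ ($F{\left(c \right)} = \frac{\left(c^{2} + \left(-5 - 3\right) \sqrt{c} c\right) - 7}{4} = \frac{\left(c^{2} + - 8 \sqrt{c} c\right) - 7}{4} = \frac{\left(c^{2} - 8 c^{\frac{3}{2}}\right) - 7}{4} = \frac{-7 + c^{2} - 8 c^{\frac{3}{2}}}{4} = - \frac{7}{4} - 2 c^{\frac{3}{2}} + \frac{c^{2}}{4}$)
$\left(z + F{\left(9 \right)}\right)^{2} = \left(95 - \left(\frac{7}{4} + 54 - \frac{81}{4}\right)\right)^{2} = \left(95 - \frac{71}{2}\right)^{2} = \left(\frac{119}{2}\right)^{2} = \frac{14161}{4}$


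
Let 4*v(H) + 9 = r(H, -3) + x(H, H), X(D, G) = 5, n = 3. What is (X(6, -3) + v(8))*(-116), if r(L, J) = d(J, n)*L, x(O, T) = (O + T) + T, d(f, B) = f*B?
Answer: 1073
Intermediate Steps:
d(f, B) = B*f
x(O, T) = O + 2*T
r(L, J) = 3*J*L (r(L, J) = (3*J)*L = 3*J*L)
v(H) = -9/4 - 3*H/2 (v(H) = -9/4 + (3*(-3)*H + (H + 2*H))/4 = -9/4 + (-9*H + 3*H)/4 = -9/4 + (-6*H)/4 = -9/4 - 3*H/2)
(X(6, -3) + v(8))*(-116) = (5 + (-9/4 - 3/2*8))*(-116) = (5 + (-9/4 - 12))*(-116) = (5 - 57/4)*(-116) = -37/4*(-116) = 1073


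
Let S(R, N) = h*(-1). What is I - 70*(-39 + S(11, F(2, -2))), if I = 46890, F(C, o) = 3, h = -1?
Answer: 49550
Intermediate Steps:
S(R, N) = 1 (S(R, N) = -1*(-1) = 1)
I - 70*(-39 + S(11, F(2, -2))) = 46890 - 70*(-39 + 1) = 46890 - 70*(-38) = 46890 + 2660 = 49550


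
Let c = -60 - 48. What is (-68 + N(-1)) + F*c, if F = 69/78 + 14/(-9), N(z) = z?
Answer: 45/13 ≈ 3.4615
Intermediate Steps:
F = -157/234 (F = 69*(1/78) + 14*(-1/9) = 23/26 - 14/9 = -157/234 ≈ -0.67094)
c = -108
(-68 + N(-1)) + F*c = (-68 - 1) - 157/234*(-108) = -69 + 942/13 = 45/13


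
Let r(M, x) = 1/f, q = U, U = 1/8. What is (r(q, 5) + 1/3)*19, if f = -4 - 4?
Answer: 95/24 ≈ 3.9583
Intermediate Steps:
f = -8
U = 1/8 ≈ 0.12500
q = 1/8 ≈ 0.12500
r(M, x) = -1/8 (r(M, x) = 1/(-8) = -1/8)
(r(q, 5) + 1/3)*19 = (-1/8 + 1/3)*19 = (5/24)*19 = 95/24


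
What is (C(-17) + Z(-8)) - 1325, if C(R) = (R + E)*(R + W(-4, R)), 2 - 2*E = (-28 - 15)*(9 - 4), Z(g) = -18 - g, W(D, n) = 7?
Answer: -2250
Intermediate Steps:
E = 217/2 (E = 1 - (-28 - 15)*(9 - 4)/2 = 1 - (-43)*5/2 = 1 - ½*(-215) = 1 + 215/2 = 217/2 ≈ 108.50)
C(R) = (7 + R)*(217/2 + R) (C(R) = (R + 217/2)*(R + 7) = (217/2 + R)*(7 + R) = (7 + R)*(217/2 + R))
(C(-17) + Z(-8)) - 1325 = ((1519/2 + (-17)² + (231/2)*(-17)) + (-18 - 1*(-8))) - 1325 = ((1519/2 + 289 - 3927/2) + (-18 + 8)) - 1325 = (-915 - 10) - 1325 = -925 - 1325 = -2250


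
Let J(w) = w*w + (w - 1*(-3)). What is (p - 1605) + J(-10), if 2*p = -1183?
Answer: -4207/2 ≈ -2103.5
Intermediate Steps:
p = -1183/2 (p = (1/2)*(-1183) = -1183/2 ≈ -591.50)
J(w) = 3 + w + w**2 (J(w) = w**2 + (w + 3) = w**2 + (3 + w) = 3 + w + w**2)
(p - 1605) + J(-10) = (-1183/2 - 1605) + (3 - 10 + (-10)**2) = -4393/2 + (3 - 10 + 100) = -4393/2 + 93 = -4207/2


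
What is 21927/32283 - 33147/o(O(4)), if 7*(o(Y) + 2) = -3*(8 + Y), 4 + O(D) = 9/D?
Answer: 9988413755/1409691 ≈ 7085.5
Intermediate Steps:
O(D) = -4 + 9/D
o(Y) = -38/7 - 3*Y/7 (o(Y) = -2 + (-3*(8 + Y))/7 = -2 + (-24 - 3*Y)/7 = -2 + (-24/7 - 3*Y/7) = -38/7 - 3*Y/7)
21927/32283 - 33147/o(O(4)) = 21927/32283 - 33147/(-38/7 - 3*(-4 + 9/4)/7) = 21927*(1/32283) - 33147/(-38/7 - 3*(-4 + 9*(¼))/7) = 7309/10761 - 33147/(-38/7 - 3*(-4 + 9/4)/7) = 7309/10761 - 33147/(-38/7 - 3/7*(-7/4)) = 7309/10761 - 33147/(-38/7 + ¾) = 7309/10761 - 33147/(-131/28) = 7309/10761 - 33147*(-28/131) = 7309/10761 + 928116/131 = 9988413755/1409691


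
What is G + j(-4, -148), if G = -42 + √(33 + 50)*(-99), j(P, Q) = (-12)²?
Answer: 102 - 99*√83 ≈ -799.93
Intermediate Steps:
j(P, Q) = 144
G = -42 - 99*√83 (G = -42 + √83*(-99) = -42 - 99*√83 ≈ -943.93)
G + j(-4, -148) = (-42 - 99*√83) + 144 = 102 - 99*√83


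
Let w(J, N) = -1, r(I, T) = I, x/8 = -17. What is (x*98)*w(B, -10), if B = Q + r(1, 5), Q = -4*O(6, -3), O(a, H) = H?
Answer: 13328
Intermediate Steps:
x = -136 (x = 8*(-17) = -136)
Q = 12 (Q = -4*(-3) = 12)
B = 13 (B = 12 + 1 = 13)
(x*98)*w(B, -10) = -136*98*(-1) = -13328*(-1) = 13328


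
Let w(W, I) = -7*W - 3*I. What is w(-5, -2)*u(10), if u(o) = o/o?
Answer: 41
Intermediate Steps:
u(o) = 1
w(-5, -2)*u(10) = (-7*(-5) - 3*(-2))*1 = (35 + 6)*1 = 41*1 = 41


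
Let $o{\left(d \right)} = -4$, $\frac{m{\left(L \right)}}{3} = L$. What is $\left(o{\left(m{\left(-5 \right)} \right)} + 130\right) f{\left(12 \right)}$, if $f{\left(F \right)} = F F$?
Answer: $18144$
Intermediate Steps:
$m{\left(L \right)} = 3 L$
$f{\left(F \right)} = F^{2}$
$\left(o{\left(m{\left(-5 \right)} \right)} + 130\right) f{\left(12 \right)} = \left(-4 + 130\right) 12^{2} = 126 \cdot 144 = 18144$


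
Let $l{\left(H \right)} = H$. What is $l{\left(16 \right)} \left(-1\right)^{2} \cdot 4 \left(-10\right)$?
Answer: $-640$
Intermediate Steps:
$l{\left(16 \right)} \left(-1\right)^{2} \cdot 4 \left(-10\right) = 16 \left(-1\right)^{2} \cdot 4 \left(-10\right) = 16 \cdot 1 \cdot 4 \left(-10\right) = 16 \cdot 4 \left(-10\right) = 16 \left(-40\right) = -640$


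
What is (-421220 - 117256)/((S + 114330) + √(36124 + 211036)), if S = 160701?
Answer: -148097592756/75641803801 + 1076952*√61790/75641803801 ≈ -1.9543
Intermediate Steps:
(-421220 - 117256)/((S + 114330) + √(36124 + 211036)) = (-421220 - 117256)/((160701 + 114330) + √(36124 + 211036)) = -538476/(275031 + √247160) = -538476/(275031 + 2*√61790)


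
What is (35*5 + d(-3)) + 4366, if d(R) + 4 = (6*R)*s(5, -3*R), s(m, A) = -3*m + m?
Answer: 4717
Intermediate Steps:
s(m, A) = -2*m
d(R) = -4 - 60*R (d(R) = -4 + (6*R)*(-2*5) = -4 + (6*R)*(-10) = -4 - 60*R)
(35*5 + d(-3)) + 4366 = (35*5 + (-4 - 60*(-3))) + 4366 = (175 + (-4 + 180)) + 4366 = (175 + 176) + 4366 = 351 + 4366 = 4717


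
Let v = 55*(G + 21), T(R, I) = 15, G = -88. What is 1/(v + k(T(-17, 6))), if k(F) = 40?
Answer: -1/3645 ≈ -0.00027435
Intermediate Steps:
v = -3685 (v = 55*(-88 + 21) = 55*(-67) = -3685)
1/(v + k(T(-17, 6))) = 1/(-3685 + 40) = 1/(-3645) = -1/3645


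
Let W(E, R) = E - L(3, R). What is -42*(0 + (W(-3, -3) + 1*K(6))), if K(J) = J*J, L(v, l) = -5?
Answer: -1596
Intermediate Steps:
W(E, R) = 5 + E (W(E, R) = E - 1*(-5) = E + 5 = 5 + E)
K(J) = J²
-42*(0 + (W(-3, -3) + 1*K(6))) = -42*(0 + ((5 - 3) + 1*6²)) = -42*(0 + (2 + 1*36)) = -42*(0 + (2 + 36)) = -42*(0 + 38) = -42*38 = -1596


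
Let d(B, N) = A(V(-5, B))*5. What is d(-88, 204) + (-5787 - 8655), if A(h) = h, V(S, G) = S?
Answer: -14467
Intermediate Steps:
d(B, N) = -25 (d(B, N) = -5*5 = -25)
d(-88, 204) + (-5787 - 8655) = -25 + (-5787 - 8655) = -25 - 14442 = -14467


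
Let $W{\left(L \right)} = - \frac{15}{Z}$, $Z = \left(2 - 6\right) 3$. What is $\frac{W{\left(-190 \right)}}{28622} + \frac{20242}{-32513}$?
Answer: $- \frac{2317303531}{3722348344} \approx -0.62254$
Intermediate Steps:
$Z = -12$ ($Z = \left(2 - 6\right) 3 = \left(-4\right) 3 = -12$)
$W{\left(L \right)} = \frac{5}{4}$ ($W{\left(L \right)} = - \frac{15}{-12} = \left(-15\right) \left(- \frac{1}{12}\right) = \frac{5}{4}$)
$\frac{W{\left(-190 \right)}}{28622} + \frac{20242}{-32513} = \frac{5}{4 \cdot 28622} + \frac{20242}{-32513} = \frac{5}{4} \cdot \frac{1}{28622} + 20242 \left(- \frac{1}{32513}\right) = \frac{5}{114488} - \frac{20242}{32513} = - \frac{2317303531}{3722348344}$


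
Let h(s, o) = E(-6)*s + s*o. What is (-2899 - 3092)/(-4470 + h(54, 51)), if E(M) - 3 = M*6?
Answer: 1997/1166 ≈ 1.7127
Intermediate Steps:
E(M) = 3 + 6*M (E(M) = 3 + M*6 = 3 + 6*M)
h(s, o) = -33*s + o*s (h(s, o) = (3 + 6*(-6))*s + s*o = (3 - 36)*s + o*s = -33*s + o*s)
(-2899 - 3092)/(-4470 + h(54, 51)) = (-2899 - 3092)/(-4470 + 54*(-33 + 51)) = -5991/(-4470 + 54*18) = -5991/(-4470 + 972) = -5991/(-3498) = -5991*(-1/3498) = 1997/1166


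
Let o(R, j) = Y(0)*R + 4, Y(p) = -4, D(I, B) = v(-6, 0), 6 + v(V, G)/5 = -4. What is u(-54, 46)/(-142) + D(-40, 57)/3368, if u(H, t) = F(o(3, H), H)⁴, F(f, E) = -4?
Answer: -217327/119564 ≈ -1.8177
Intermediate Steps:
v(V, G) = -50 (v(V, G) = -30 + 5*(-4) = -30 - 20 = -50)
D(I, B) = -50
o(R, j) = 4 - 4*R (o(R, j) = -4*R + 4 = 4 - 4*R)
u(H, t) = 256 (u(H, t) = (-4)⁴ = 256)
u(-54, 46)/(-142) + D(-40, 57)/3368 = 256/(-142) - 50/3368 = 256*(-1/142) - 50*1/3368 = -128/71 - 25/1684 = -217327/119564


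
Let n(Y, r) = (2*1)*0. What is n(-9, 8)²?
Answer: 0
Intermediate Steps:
n(Y, r) = 0 (n(Y, r) = 2*0 = 0)
n(-9, 8)² = 0² = 0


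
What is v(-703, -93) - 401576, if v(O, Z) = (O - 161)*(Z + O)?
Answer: 286168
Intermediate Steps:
v(O, Z) = (-161 + O)*(O + Z)
v(-703, -93) - 401576 = ((-703)**2 - 161*(-703) - 161*(-93) - 703*(-93)) - 401576 = (494209 + 113183 + 14973 + 65379) - 401576 = 687744 - 401576 = 286168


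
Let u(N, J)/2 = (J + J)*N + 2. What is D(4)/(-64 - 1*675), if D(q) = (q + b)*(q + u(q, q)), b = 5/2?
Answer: -468/739 ≈ -0.63329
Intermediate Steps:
u(N, J) = 4 + 4*J*N (u(N, J) = 2*((J + J)*N + 2) = 2*((2*J)*N + 2) = 2*(2*J*N + 2) = 2*(2 + 2*J*N) = 4 + 4*J*N)
b = 5/2 (b = 5*(1/2) = 5/2 ≈ 2.5000)
D(q) = (5/2 + q)*(4 + q + 4*q**2) (D(q) = (q + 5/2)*(q + (4 + 4*q*q)) = (5/2 + q)*(q + (4 + 4*q**2)) = (5/2 + q)*(4 + q + 4*q**2))
D(4)/(-64 - 1*675) = (10 + 4*4**3 + 11*4**2 + (13/2)*4)/(-64 - 1*675) = (10 + 4*64 + 11*16 + 26)/(-64 - 675) = (10 + 256 + 176 + 26)/(-739) = 468*(-1/739) = -468/739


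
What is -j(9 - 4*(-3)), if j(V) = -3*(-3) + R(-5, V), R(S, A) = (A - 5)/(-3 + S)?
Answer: -7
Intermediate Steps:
R(S, A) = (-5 + A)/(-3 + S)
j(V) = 77/8 - V/8 (j(V) = -3*(-3) + (-5 + V)/(-3 - 5) = 9 + (-5 + V)/(-8) = 9 - (-5 + V)/8 = 9 + (5/8 - V/8) = 77/8 - V/8)
-j(9 - 4*(-3)) = -(77/8 - (9 - 4*(-3))/8) = -(77/8 - (9 + 12)/8) = -(77/8 - ⅛*21) = -(77/8 - 21/8) = -1*7 = -7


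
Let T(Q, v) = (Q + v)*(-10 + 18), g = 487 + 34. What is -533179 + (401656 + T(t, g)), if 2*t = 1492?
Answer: -121387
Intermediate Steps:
t = 746 (t = (½)*1492 = 746)
g = 521
T(Q, v) = 8*Q + 8*v (T(Q, v) = (Q + v)*8 = 8*Q + 8*v)
-533179 + (401656 + T(t, g)) = -533179 + (401656 + (8*746 + 8*521)) = -533179 + (401656 + (5968 + 4168)) = -533179 + (401656 + 10136) = -533179 + 411792 = -121387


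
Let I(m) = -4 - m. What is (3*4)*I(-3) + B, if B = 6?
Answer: -6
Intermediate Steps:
(3*4)*I(-3) + B = (3*4)*(-4 - 1*(-3)) + 6 = 12*(-4 + 3) + 6 = 12*(-1) + 6 = -12 + 6 = -6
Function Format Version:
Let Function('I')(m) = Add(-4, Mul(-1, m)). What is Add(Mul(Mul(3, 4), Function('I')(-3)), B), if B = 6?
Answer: -6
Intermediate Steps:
Add(Mul(Mul(3, 4), Function('I')(-3)), B) = Add(Mul(Mul(3, 4), Add(-4, Mul(-1, -3))), 6) = Add(Mul(12, Add(-4, 3)), 6) = Add(Mul(12, -1), 6) = Add(-12, 6) = -6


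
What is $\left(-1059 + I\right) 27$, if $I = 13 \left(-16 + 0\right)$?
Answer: $-34209$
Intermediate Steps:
$I = -208$ ($I = 13 \left(-16\right) = -208$)
$\left(-1059 + I\right) 27 = \left(-1059 - 208\right) 27 = \left(-1267\right) 27 = -34209$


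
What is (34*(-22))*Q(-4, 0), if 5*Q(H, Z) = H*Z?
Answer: 0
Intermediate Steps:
Q(H, Z) = H*Z/5 (Q(H, Z) = (H*Z)/5 = H*Z/5)
(34*(-22))*Q(-4, 0) = (34*(-22))*((⅕)*(-4)*0) = -748*0 = 0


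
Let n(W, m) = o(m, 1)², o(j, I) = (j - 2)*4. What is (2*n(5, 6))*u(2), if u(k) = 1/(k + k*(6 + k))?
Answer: 256/9 ≈ 28.444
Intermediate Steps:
o(j, I) = -8 + 4*j (o(j, I) = (-2 + j)*4 = -8 + 4*j)
n(W, m) = (-8 + 4*m)²
(2*n(5, 6))*u(2) = (2*(16*(-2 + 6)²))*(1/(2*(7 + 2))) = (2*(16*4²))*((½)/9) = (2*(16*16))*((½)*(⅑)) = (2*256)*(1/18) = 512*(1/18) = 256/9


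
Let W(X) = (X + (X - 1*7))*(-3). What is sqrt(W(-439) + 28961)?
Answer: 8*sqrt(494) ≈ 177.81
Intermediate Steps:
W(X) = 21 - 6*X (W(X) = (X + (X - 7))*(-3) = (X + (-7 + X))*(-3) = (-7 + 2*X)*(-3) = 21 - 6*X)
sqrt(W(-439) + 28961) = sqrt((21 - 6*(-439)) + 28961) = sqrt((21 + 2634) + 28961) = sqrt(2655 + 28961) = sqrt(31616) = 8*sqrt(494)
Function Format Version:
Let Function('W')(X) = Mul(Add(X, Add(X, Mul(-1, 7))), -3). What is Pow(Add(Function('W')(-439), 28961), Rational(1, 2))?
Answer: Mul(8, Pow(494, Rational(1, 2))) ≈ 177.81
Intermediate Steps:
Function('W')(X) = Add(21, Mul(-6, X)) (Function('W')(X) = Mul(Add(X, Add(X, -7)), -3) = Mul(Add(X, Add(-7, X)), -3) = Mul(Add(-7, Mul(2, X)), -3) = Add(21, Mul(-6, X)))
Pow(Add(Function('W')(-439), 28961), Rational(1, 2)) = Pow(Add(Add(21, Mul(-6, -439)), 28961), Rational(1, 2)) = Pow(Add(Add(21, 2634), 28961), Rational(1, 2)) = Pow(Add(2655, 28961), Rational(1, 2)) = Pow(31616, Rational(1, 2)) = Mul(8, Pow(494, Rational(1, 2)))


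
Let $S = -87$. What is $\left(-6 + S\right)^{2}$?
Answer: $8649$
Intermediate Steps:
$\left(-6 + S\right)^{2} = \left(-6 - 87\right)^{2} = \left(-93\right)^{2} = 8649$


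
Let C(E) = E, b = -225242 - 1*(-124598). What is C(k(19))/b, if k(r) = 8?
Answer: -2/25161 ≈ -7.9488e-5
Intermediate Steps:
b = -100644 (b = -225242 + 124598 = -100644)
C(k(19))/b = 8/(-100644) = 8*(-1/100644) = -2/25161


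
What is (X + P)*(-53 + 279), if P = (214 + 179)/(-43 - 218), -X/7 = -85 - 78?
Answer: 22404736/87 ≈ 2.5753e+5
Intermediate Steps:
X = 1141 (X = -7*(-85 - 78) = -7*(-163) = 1141)
P = -131/87 (P = 393/(-261) = 393*(-1/261) = -131/87 ≈ -1.5057)
(X + P)*(-53 + 279) = (1141 - 131/87)*(-53 + 279) = (99136/87)*226 = 22404736/87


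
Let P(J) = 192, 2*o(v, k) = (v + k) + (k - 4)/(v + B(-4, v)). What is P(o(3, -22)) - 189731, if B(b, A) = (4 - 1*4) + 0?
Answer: -189539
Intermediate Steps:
B(b, A) = 0 (B(b, A) = (4 - 4) + 0 = 0 + 0 = 0)
o(v, k) = k/2 + v/2 + (-4 + k)/(2*v) (o(v, k) = ((v + k) + (k - 4)/(v + 0))/2 = ((k + v) + (-4 + k)/v)/2 = (k + v + (-4 + k)/v)/2 = k/2 + v/2 + (-4 + k)/(2*v))
P(o(3, -22)) - 189731 = 192 - 189731 = -189539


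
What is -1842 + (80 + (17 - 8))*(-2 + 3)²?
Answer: -1753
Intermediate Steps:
-1842 + (80 + (17 - 8))*(-2 + 3)² = -1842 + (80 + 9)*1² = -1842 + 89*1 = -1842 + 89 = -1753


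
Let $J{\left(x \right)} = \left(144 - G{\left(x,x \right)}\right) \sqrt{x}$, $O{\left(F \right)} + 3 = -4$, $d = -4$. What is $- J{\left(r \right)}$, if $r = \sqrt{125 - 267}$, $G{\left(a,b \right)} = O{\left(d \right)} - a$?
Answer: $\sqrt[4]{142} \sqrt{i} \left(-151 - i \sqrt{142}\right) \approx -339.49 - 397.67 i$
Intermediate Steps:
$O{\left(F \right)} = -7$ ($O{\left(F \right)} = -3 - 4 = -7$)
$G{\left(a,b \right)} = -7 - a$
$r = i \sqrt{142}$ ($r = \sqrt{-142} = i \sqrt{142} \approx 11.916 i$)
$J{\left(x \right)} = \sqrt{x} \left(151 + x\right)$ ($J{\left(x \right)} = \left(144 - \left(-7 - x\right)\right) \sqrt{x} = \left(144 + \left(7 + x\right)\right) \sqrt{x} = \left(151 + x\right) \sqrt{x} = \sqrt{x} \left(151 + x\right)$)
$- J{\left(r \right)} = - \sqrt{i \sqrt{142}} \left(151 + i \sqrt{142}\right) = - \sqrt[4]{142} \sqrt{i} \left(151 + i \sqrt{142}\right)$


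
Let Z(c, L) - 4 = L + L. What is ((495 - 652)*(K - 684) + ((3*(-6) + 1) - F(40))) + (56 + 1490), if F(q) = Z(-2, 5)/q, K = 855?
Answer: -506367/20 ≈ -25318.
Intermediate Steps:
Z(c, L) = 4 + 2*L (Z(c, L) = 4 + (L + L) = 4 + 2*L)
F(q) = 14/q (F(q) = (4 + 2*5)/q = (4 + 10)/q = 14/q)
((495 - 652)*(K - 684) + ((3*(-6) + 1) - F(40))) + (56 + 1490) = ((495 - 652)*(855 - 684) + ((3*(-6) + 1) - 14/40)) + (56 + 1490) = (-157*171 + ((-18 + 1) - 14/40)) + 1546 = (-26847 + (-17 - 1*7/20)) + 1546 = (-26847 + (-17 - 7/20)) + 1546 = (-26847 - 347/20) + 1546 = -537287/20 + 1546 = -506367/20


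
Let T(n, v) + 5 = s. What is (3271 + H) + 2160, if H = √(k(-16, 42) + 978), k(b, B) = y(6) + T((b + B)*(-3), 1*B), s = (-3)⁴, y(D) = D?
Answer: 5431 + 2*√265 ≈ 5463.6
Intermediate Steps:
s = 81
T(n, v) = 76 (T(n, v) = -5 + 81 = 76)
k(b, B) = 82 (k(b, B) = 6 + 76 = 82)
H = 2*√265 (H = √(82 + 978) = √1060 = 2*√265 ≈ 32.558)
(3271 + H) + 2160 = (3271 + 2*√265) + 2160 = 5431 + 2*√265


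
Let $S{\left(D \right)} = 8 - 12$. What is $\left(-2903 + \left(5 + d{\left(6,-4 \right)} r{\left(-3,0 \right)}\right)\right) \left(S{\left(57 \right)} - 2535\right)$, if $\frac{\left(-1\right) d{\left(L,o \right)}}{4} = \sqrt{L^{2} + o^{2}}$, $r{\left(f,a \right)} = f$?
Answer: $7358022 - 60936 \sqrt{13} \approx 7.1383 \cdot 10^{6}$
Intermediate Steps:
$S{\left(D \right)} = -4$
$d{\left(L,o \right)} = - 4 \sqrt{L^{2} + o^{2}}$
$\left(-2903 + \left(5 + d{\left(6,-4 \right)} r{\left(-3,0 \right)}\right)\right) \left(S{\left(57 \right)} - 2535\right) = \left(-2903 + \left(5 + - 4 \sqrt{6^{2} + \left(-4\right)^{2}} \left(-3\right)\right)\right) \left(-4 - 2535\right) = \left(-2903 + \left(5 + - 4 \sqrt{36 + 16} \left(-3\right)\right)\right) \left(-2539\right) = \left(-2903 + \left(5 + - 4 \sqrt{52} \left(-3\right)\right)\right) \left(-2539\right) = \left(-2903 + \left(5 + - 4 \cdot 2 \sqrt{13} \left(-3\right)\right)\right) \left(-2539\right) = \left(-2903 + \left(5 + - 8 \sqrt{13} \left(-3\right)\right)\right) \left(-2539\right) = \left(-2903 + \left(5 + 24 \sqrt{13}\right)\right) \left(-2539\right) = \left(-2898 + 24 \sqrt{13}\right) \left(-2539\right) = 7358022 - 60936 \sqrt{13}$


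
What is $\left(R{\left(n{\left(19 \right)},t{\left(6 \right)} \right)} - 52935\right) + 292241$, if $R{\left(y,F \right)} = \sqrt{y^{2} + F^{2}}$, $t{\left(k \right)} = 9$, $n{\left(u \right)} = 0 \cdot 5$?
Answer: $239315$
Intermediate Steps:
$n{\left(u \right)} = 0$
$R{\left(y,F \right)} = \sqrt{F^{2} + y^{2}}$
$\left(R{\left(n{\left(19 \right)},t{\left(6 \right)} \right)} - 52935\right) + 292241 = \left(\sqrt{9^{2} + 0^{2}} - 52935\right) + 292241 = \left(\sqrt{81 + 0} - 52935\right) + 292241 = \left(\sqrt{81} - 52935\right) + 292241 = \left(9 - 52935\right) + 292241 = -52926 + 292241 = 239315$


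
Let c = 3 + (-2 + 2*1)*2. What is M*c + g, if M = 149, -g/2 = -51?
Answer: 549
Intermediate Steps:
g = 102 (g = -2*(-51) = 102)
c = 3 (c = 3 + (-2 + 2)*2 = 3 + 0*2 = 3 + 0 = 3)
M*c + g = 149*3 + 102 = 447 + 102 = 549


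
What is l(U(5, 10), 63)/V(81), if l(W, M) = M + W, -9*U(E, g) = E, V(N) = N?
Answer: 562/729 ≈ 0.77092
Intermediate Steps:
U(E, g) = -E/9
l(U(5, 10), 63)/V(81) = (63 - 1/9*5)/81 = (63 - 5/9)*(1/81) = (562/9)*(1/81) = 562/729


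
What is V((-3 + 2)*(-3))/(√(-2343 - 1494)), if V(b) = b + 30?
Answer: -11*I*√3837/1279 ≈ -0.53274*I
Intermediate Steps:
V(b) = 30 + b
V((-3 + 2)*(-3))/(√(-2343 - 1494)) = (30 + (-3 + 2)*(-3))/(√(-2343 - 1494)) = (30 - 1*(-3))/(√(-3837)) = (30 + 3)/((I*√3837)) = 33*(-I*√3837/3837) = -11*I*√3837/1279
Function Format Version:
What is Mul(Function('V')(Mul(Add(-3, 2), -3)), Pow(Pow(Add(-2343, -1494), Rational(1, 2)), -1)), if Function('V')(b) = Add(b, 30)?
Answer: Mul(Rational(-11, 1279), I, Pow(3837, Rational(1, 2))) ≈ Mul(-0.53274, I)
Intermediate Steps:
Function('V')(b) = Add(30, b)
Mul(Function('V')(Mul(Add(-3, 2), -3)), Pow(Pow(Add(-2343, -1494), Rational(1, 2)), -1)) = Mul(Add(30, Mul(Add(-3, 2), -3)), Pow(Pow(Add(-2343, -1494), Rational(1, 2)), -1)) = Mul(Add(30, Mul(-1, -3)), Pow(Pow(-3837, Rational(1, 2)), -1)) = Mul(Add(30, 3), Pow(Mul(I, Pow(3837, Rational(1, 2))), -1)) = Mul(33, Mul(Rational(-1, 3837), I, Pow(3837, Rational(1, 2)))) = Mul(Rational(-11, 1279), I, Pow(3837, Rational(1, 2)))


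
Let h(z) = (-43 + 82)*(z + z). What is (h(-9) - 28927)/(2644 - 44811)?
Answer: 29629/42167 ≈ 0.70266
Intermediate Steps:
h(z) = 78*z (h(z) = 39*(2*z) = 78*z)
(h(-9) - 28927)/(2644 - 44811) = (78*(-9) - 28927)/(2644 - 44811) = (-702 - 28927)/(-42167) = -29629*(-1/42167) = 29629/42167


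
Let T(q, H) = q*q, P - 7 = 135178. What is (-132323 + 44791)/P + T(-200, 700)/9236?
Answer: 1149738612/312142165 ≈ 3.6834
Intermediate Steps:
P = 135185 (P = 7 + 135178 = 135185)
T(q, H) = q²
(-132323 + 44791)/P + T(-200, 700)/9236 = (-132323 + 44791)/135185 + (-200)²/9236 = -87532*1/135185 + 40000*(1/9236) = -87532/135185 + 10000/2309 = 1149738612/312142165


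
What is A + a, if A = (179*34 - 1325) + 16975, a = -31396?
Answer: -9660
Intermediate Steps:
A = 21736 (A = (6086 - 1325) + 16975 = 4761 + 16975 = 21736)
A + a = 21736 - 31396 = -9660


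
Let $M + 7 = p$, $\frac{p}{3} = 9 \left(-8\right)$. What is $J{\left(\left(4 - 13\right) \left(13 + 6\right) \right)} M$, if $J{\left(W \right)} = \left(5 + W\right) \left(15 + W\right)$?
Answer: $-5774808$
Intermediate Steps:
$p = -216$ ($p = 3 \cdot 9 \left(-8\right) = 3 \left(-72\right) = -216$)
$M = -223$ ($M = -7 - 216 = -223$)
$J{\left(\left(4 - 13\right) \left(13 + 6\right) \right)} M = \left(75 + \left(\left(4 - 13\right) \left(13 + 6\right)\right)^{2} + 20 \left(4 - 13\right) \left(13 + 6\right)\right) \left(-223\right) = \left(75 + \left(\left(-9\right) 19\right)^{2} + 20 \left(\left(-9\right) 19\right)\right) \left(-223\right) = \left(75 + \left(-171\right)^{2} + 20 \left(-171\right)\right) \left(-223\right) = \left(75 + 29241 - 3420\right) \left(-223\right) = 25896 \left(-223\right) = -5774808$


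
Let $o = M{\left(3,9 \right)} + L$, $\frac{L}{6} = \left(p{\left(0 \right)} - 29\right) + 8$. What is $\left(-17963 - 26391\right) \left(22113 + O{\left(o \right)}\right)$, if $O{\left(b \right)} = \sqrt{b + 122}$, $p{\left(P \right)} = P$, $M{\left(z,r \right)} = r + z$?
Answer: $-980800002 - 88708 \sqrt{2} \approx -9.8093 \cdot 10^{8}$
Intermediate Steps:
$L = -126$ ($L = 6 \left(\left(0 - 29\right) + 8\right) = 6 \left(-29 + 8\right) = 6 \left(-21\right) = -126$)
$o = -114$ ($o = \left(9 + 3\right) - 126 = 12 - 126 = -114$)
$O{\left(b \right)} = \sqrt{122 + b}$
$\left(-17963 - 26391\right) \left(22113 + O{\left(o \right)}\right) = \left(-17963 - 26391\right) \left(22113 + \sqrt{122 - 114}\right) = - 44354 \left(22113 + \sqrt{8}\right) = - 44354 \left(22113 + 2 \sqrt{2}\right) = -980800002 - 88708 \sqrt{2}$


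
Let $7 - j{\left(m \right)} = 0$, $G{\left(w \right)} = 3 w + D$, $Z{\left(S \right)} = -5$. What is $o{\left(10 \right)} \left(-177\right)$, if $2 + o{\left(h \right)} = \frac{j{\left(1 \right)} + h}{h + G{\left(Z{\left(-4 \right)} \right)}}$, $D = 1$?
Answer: $\frac{4425}{4} \approx 1106.3$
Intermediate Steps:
$G{\left(w \right)} = 1 + 3 w$ ($G{\left(w \right)} = 3 w + 1 = 1 + 3 w$)
$j{\left(m \right)} = 7$ ($j{\left(m \right)} = 7 - 0 = 7 + 0 = 7$)
$o{\left(h \right)} = -2 + \frac{7 + h}{-14 + h}$ ($o{\left(h \right)} = -2 + \frac{7 + h}{h + \left(1 + 3 \left(-5\right)\right)} = -2 + \frac{7 + h}{h + \left(1 - 15\right)} = -2 + \frac{7 + h}{h - 14} = -2 + \frac{7 + h}{-14 + h}$)
$o{\left(10 \right)} \left(-177\right) = \frac{35 - 10}{-14 + 10} \left(-177\right) = \frac{35 - 10}{-4} \left(-177\right) = \left(- \frac{1}{4}\right) 25 \left(-177\right) = \left(- \frac{25}{4}\right) \left(-177\right) = \frac{4425}{4}$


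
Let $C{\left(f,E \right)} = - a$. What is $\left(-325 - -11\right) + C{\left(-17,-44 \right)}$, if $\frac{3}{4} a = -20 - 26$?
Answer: $- \frac{758}{3} \approx -252.67$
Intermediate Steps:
$a = - \frac{184}{3}$ ($a = \frac{4 \left(-20 - 26\right)}{3} = \frac{4}{3} \left(-46\right) = - \frac{184}{3} \approx -61.333$)
$C{\left(f,E \right)} = \frac{184}{3}$ ($C{\left(f,E \right)} = \left(-1\right) \left(- \frac{184}{3}\right) = \frac{184}{3}$)
$\left(-325 - -11\right) + C{\left(-17,-44 \right)} = \left(-325 - -11\right) + \frac{184}{3} = \left(-325 + \left(18 - 7\right)\right) + \frac{184}{3} = \left(-325 + 11\right) + \frac{184}{3} = -314 + \frac{184}{3} = - \frac{758}{3}$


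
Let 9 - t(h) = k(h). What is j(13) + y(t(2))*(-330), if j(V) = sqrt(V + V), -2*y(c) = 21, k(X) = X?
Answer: 3465 + sqrt(26) ≈ 3470.1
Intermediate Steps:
t(h) = 9 - h
y(c) = -21/2 (y(c) = -1/2*21 = -21/2)
j(V) = sqrt(2)*sqrt(V) (j(V) = sqrt(2*V) = sqrt(2)*sqrt(V))
j(13) + y(t(2))*(-330) = sqrt(2)*sqrt(13) - 21/2*(-330) = sqrt(26) + 3465 = 3465 + sqrt(26)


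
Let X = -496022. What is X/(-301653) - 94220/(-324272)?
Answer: 47316947911/24454405404 ≈ 1.9349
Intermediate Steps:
X/(-301653) - 94220/(-324272) = -496022/(-301653) - 94220/(-324272) = -496022*(-1/301653) - 94220*(-1/324272) = 496022/301653 + 23555/81068 = 47316947911/24454405404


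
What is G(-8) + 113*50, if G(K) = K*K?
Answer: 5714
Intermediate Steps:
G(K) = K²
G(-8) + 113*50 = (-8)² + 113*50 = 64 + 5650 = 5714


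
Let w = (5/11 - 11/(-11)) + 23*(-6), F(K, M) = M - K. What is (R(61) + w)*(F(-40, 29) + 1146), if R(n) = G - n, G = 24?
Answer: -2319435/11 ≈ -2.1086e+5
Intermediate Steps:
R(n) = 24 - n
w = -1502/11 (w = (5*(1/11) - 11*(-1/11)) - 138 = (5/11 + 1) - 138 = 16/11 - 138 = -1502/11 ≈ -136.55)
(R(61) + w)*(F(-40, 29) + 1146) = ((24 - 1*61) - 1502/11)*((29 - 1*(-40)) + 1146) = ((24 - 61) - 1502/11)*((29 + 40) + 1146) = (-37 - 1502/11)*(69 + 1146) = -1909/11*1215 = -2319435/11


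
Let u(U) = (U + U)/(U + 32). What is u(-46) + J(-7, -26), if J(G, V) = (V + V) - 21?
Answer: -465/7 ≈ -66.429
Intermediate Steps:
J(G, V) = -21 + 2*V (J(G, V) = 2*V - 21 = -21 + 2*V)
u(U) = 2*U/(32 + U) (u(U) = (2*U)/(32 + U) = 2*U/(32 + U))
u(-46) + J(-7, -26) = 2*(-46)/(32 - 46) + (-21 + 2*(-26)) = 2*(-46)/(-14) + (-21 - 52) = 2*(-46)*(-1/14) - 73 = 46/7 - 73 = -465/7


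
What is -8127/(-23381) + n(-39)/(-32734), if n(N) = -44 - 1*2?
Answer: 133552372/382676827 ≈ 0.34900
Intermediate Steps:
n(N) = -46 (n(N) = -44 - 2 = -46)
-8127/(-23381) + n(-39)/(-32734) = -8127/(-23381) - 46/(-32734) = -8127*(-1/23381) - 46*(-1/32734) = 8127/23381 + 23/16367 = 133552372/382676827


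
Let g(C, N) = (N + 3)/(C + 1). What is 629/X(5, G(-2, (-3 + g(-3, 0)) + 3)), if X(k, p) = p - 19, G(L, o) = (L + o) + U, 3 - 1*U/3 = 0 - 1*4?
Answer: -1258/3 ≈ -419.33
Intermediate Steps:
g(C, N) = (3 + N)/(1 + C)
U = 21 (U = 9 - 3*(0 - 1*4) = 9 - 3*(0 - 4) = 9 - 3*(-4) = 9 + 12 = 21)
G(L, o) = 21 + L + o (G(L, o) = (L + o) + 21 = 21 + L + o)
X(k, p) = -19 + p
629/X(5, G(-2, (-3 + g(-3, 0)) + 3)) = 629/(-19 + (21 - 2 + ((-3 + (3 + 0)/(1 - 3)) + 3))) = 629/(-19 + (21 - 2 + ((-3 + 3/(-2)) + 3))) = 629/(-19 + (21 - 2 + ((-3 - ½*3) + 3))) = 629/(-19 + (21 - 2 + ((-3 - 3/2) + 3))) = 629/(-19 + (21 - 2 + (-9/2 + 3))) = 629/(-19 + (21 - 2 - 3/2)) = 629/(-19 + 35/2) = 629/(-3/2) = 629*(-⅔) = -1258/3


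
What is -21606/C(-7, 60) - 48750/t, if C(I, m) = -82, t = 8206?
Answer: 43325334/168223 ≈ 257.55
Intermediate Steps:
-21606/C(-7, 60) - 48750/t = -21606/(-82) - 48750/8206 = -21606*(-1/82) - 48750*1/8206 = 10803/41 - 24375/4103 = 43325334/168223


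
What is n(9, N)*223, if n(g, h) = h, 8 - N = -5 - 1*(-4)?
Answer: 2007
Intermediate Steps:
N = 9 (N = 8 - (-5 - 1*(-4)) = 8 - (-5 + 4) = 8 - 1*(-1) = 8 + 1 = 9)
n(9, N)*223 = 9*223 = 2007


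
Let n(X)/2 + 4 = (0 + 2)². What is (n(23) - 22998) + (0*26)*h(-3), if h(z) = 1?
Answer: -22998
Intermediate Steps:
n(X) = 0 (n(X) = -8 + 2*(0 + 2)² = -8 + 2*2² = -8 + 2*4 = -8 + 8 = 0)
(n(23) - 22998) + (0*26)*h(-3) = (0 - 22998) + (0*26)*1 = -22998 + 0*1 = -22998 + 0 = -22998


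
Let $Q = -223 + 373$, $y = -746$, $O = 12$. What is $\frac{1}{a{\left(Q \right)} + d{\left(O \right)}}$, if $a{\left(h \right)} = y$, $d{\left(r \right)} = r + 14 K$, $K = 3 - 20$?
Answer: $- \frac{1}{972} \approx -0.0010288$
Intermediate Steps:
$K = -17$ ($K = 3 - 20 = -17$)
$d{\left(r \right)} = -238 + r$ ($d{\left(r \right)} = r + 14 \left(-17\right) = r - 238 = -238 + r$)
$Q = 150$
$a{\left(h \right)} = -746$
$\frac{1}{a{\left(Q \right)} + d{\left(O \right)}} = \frac{1}{-746 + \left(-238 + 12\right)} = \frac{1}{-746 - 226} = \frac{1}{-972} = - \frac{1}{972}$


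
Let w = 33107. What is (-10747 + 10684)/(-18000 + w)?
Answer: -63/15107 ≈ -0.0041703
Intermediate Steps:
(-10747 + 10684)/(-18000 + w) = (-10747 + 10684)/(-18000 + 33107) = -63/15107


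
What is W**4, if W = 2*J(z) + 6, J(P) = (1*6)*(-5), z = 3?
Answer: 8503056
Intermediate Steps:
J(P) = -30 (J(P) = 6*(-5) = -30)
W = -54 (W = 2*(-30) + 6 = -60 + 6 = -54)
W**4 = (-54)**4 = 8503056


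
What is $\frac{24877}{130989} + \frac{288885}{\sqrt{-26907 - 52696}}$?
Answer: $\frac{24877}{130989} - \frac{288885 i \sqrt{79603}}{79603} \approx 0.18992 - 1023.9 i$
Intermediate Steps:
$\frac{24877}{130989} + \frac{288885}{\sqrt{-26907 - 52696}} = 24877 \cdot \frac{1}{130989} + \frac{288885}{\sqrt{-79603}} = \frac{24877}{130989} + \frac{288885}{i \sqrt{79603}} = \frac{24877}{130989} + 288885 \left(- \frac{i \sqrt{79603}}{79603}\right) = \frac{24877}{130989} - \frac{288885 i \sqrt{79603}}{79603}$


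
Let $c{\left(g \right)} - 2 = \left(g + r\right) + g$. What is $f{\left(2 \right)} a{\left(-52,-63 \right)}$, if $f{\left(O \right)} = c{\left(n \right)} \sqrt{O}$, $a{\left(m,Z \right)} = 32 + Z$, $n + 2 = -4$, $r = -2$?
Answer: $372 \sqrt{2} \approx 526.09$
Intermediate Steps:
$n = -6$ ($n = -2 - 4 = -6$)
$c{\left(g \right)} = 2 g$ ($c{\left(g \right)} = 2 + \left(\left(g - 2\right) + g\right) = 2 + \left(\left(-2 + g\right) + g\right) = 2 + \left(-2 + 2 g\right) = 2 g$)
$f{\left(O \right)} = - 12 \sqrt{O}$ ($f{\left(O \right)} = 2 \left(-6\right) \sqrt{O} = - 12 \sqrt{O}$)
$f{\left(2 \right)} a{\left(-52,-63 \right)} = - 12 \sqrt{2} \left(32 - 63\right) = - 12 \sqrt{2} \left(-31\right) = 372 \sqrt{2}$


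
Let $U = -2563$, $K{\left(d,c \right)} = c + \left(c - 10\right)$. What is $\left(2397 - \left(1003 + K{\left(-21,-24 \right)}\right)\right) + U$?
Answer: $-1111$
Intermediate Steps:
$K{\left(d,c \right)} = -10 + 2 c$ ($K{\left(d,c \right)} = c + \left(c - 10\right) = c + \left(-10 + c\right) = -10 + 2 c$)
$\left(2397 - \left(1003 + K{\left(-21,-24 \right)}\right)\right) + U = \left(2397 - \left(993 - 48\right)\right) - 2563 = \left(2397 - 945\right) - 2563 = 1452 - 2563 = -1111$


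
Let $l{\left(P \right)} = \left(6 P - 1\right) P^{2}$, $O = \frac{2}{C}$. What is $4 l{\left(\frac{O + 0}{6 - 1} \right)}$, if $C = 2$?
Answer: $\frac{4}{125} \approx 0.032$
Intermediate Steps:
$O = 1$ ($O = \frac{2}{2} = 2 \cdot \frac{1}{2} = 1$)
$l{\left(P \right)} = P^{2} \left(-1 + 6 P\right)$ ($l{\left(P \right)} = \left(6 P - 1\right) P^{2} = \left(-1 + 6 P\right) P^{2} = P^{2} \left(-1 + 6 P\right)$)
$4 l{\left(\frac{O + 0}{6 - 1} \right)} = 4 \left(\frac{1 + 0}{6 - 1}\right)^{2} \left(-1 + 6 \frac{1 + 0}{6 - 1}\right) = 4 \left(1 \cdot \frac{1}{5}\right)^{2} \left(-1 + 6 \cdot 1 \cdot \frac{1}{5}\right) = 4 \frac{-1 + 6 \cdot \frac{1}{5}}{25} = 4 \frac{-1 + \frac{6}{5}}{25} = 4 \cdot \frac{1}{25} \cdot \frac{1}{5} = 4 \cdot \frac{1}{125} = \frac{4}{125}$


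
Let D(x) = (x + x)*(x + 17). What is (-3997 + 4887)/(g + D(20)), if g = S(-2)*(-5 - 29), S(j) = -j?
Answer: 445/706 ≈ 0.63031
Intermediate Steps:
g = -68 (g = (-1*(-2))*(-5 - 29) = 2*(-34) = -68)
D(x) = 2*x*(17 + x) (D(x) = (2*x)*(17 + x) = 2*x*(17 + x))
(-3997 + 4887)/(g + D(20)) = (-3997 + 4887)/(-68 + 2*20*(17 + 20)) = 890/(-68 + 2*20*37) = 890/(-68 + 1480) = 890/1412 = 890*(1/1412) = 445/706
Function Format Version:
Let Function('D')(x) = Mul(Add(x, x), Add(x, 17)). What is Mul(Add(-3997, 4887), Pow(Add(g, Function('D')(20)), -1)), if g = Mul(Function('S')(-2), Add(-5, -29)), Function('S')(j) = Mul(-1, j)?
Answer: Rational(445, 706) ≈ 0.63031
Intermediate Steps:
g = -68 (g = Mul(Mul(-1, -2), Add(-5, -29)) = Mul(2, -34) = -68)
Function('D')(x) = Mul(2, x, Add(17, x)) (Function('D')(x) = Mul(Mul(2, x), Add(17, x)) = Mul(2, x, Add(17, x)))
Mul(Add(-3997, 4887), Pow(Add(g, Function('D')(20)), -1)) = Mul(Add(-3997, 4887), Pow(Add(-68, Mul(2, 20, Add(17, 20))), -1)) = Mul(890, Pow(Add(-68, Mul(2, 20, 37)), -1)) = Mul(890, Pow(Add(-68, 1480), -1)) = Mul(890, Pow(1412, -1)) = Mul(890, Rational(1, 1412)) = Rational(445, 706)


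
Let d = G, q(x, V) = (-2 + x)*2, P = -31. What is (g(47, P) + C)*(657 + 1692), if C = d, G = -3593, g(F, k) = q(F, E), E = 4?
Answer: -8228547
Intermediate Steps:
q(x, V) = -4 + 2*x
g(F, k) = -4 + 2*F
d = -3593
C = -3593
(g(47, P) + C)*(657 + 1692) = ((-4 + 2*47) - 3593)*(657 + 1692) = ((-4 + 94) - 3593)*2349 = (90 - 3593)*2349 = -3503*2349 = -8228547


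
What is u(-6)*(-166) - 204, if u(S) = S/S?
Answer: -370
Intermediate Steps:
u(S) = 1
u(-6)*(-166) - 204 = 1*(-166) - 204 = -166 - 204 = -370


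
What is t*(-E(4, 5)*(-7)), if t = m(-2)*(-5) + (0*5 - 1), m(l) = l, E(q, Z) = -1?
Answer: -63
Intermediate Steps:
t = 9 (t = -2*(-5) + (0*5 - 1) = 10 + (0 - 1) = 10 - 1 = 9)
t*(-E(4, 5)*(-7)) = 9*(-1*(-1)*(-7)) = 9*(1*(-7)) = 9*(-7) = -63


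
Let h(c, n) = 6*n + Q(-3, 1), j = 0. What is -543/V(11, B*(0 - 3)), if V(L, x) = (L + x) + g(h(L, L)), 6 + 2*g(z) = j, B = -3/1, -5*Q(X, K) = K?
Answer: -543/17 ≈ -31.941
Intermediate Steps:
Q(X, K) = -K/5
B = -3 (B = -3*1 = -3)
h(c, n) = -⅕ + 6*n (h(c, n) = 6*n - ⅕*1 = 6*n - ⅕ = -⅕ + 6*n)
g(z) = -3 (g(z) = -3 + (½)*0 = -3 + 0 = -3)
V(L, x) = -3 + L + x (V(L, x) = (L + x) - 3 = -3 + L + x)
-543/V(11, B*(0 - 3)) = -543/(-3 + 11 - 3*(0 - 3)) = -543/(-3 + 11 - 3*(-3)) = -543/(-3 + 11 + 9) = -543/17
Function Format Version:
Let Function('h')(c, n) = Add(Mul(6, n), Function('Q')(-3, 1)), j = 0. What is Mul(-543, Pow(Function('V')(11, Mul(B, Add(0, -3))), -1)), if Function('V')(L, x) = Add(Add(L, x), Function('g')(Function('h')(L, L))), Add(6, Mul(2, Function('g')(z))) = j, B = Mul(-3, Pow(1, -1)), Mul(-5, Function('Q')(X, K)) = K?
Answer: Rational(-543, 17) ≈ -31.941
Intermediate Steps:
Function('Q')(X, K) = Mul(Rational(-1, 5), K)
B = -3 (B = Mul(-3, 1) = -3)
Function('h')(c, n) = Add(Rational(-1, 5), Mul(6, n)) (Function('h')(c, n) = Add(Mul(6, n), Mul(Rational(-1, 5), 1)) = Add(Mul(6, n), Rational(-1, 5)) = Add(Rational(-1, 5), Mul(6, n)))
Function('g')(z) = -3 (Function('g')(z) = Add(-3, Mul(Rational(1, 2), 0)) = Add(-3, 0) = -3)
Function('V')(L, x) = Add(-3, L, x) (Function('V')(L, x) = Add(Add(L, x), -3) = Add(-3, L, x))
Mul(-543, Pow(Function('V')(11, Mul(B, Add(0, -3))), -1)) = Mul(-543, Pow(Add(-3, 11, Mul(-3, Add(0, -3))), -1)) = Mul(-543, Pow(Add(-3, 11, Mul(-3, -3)), -1)) = Mul(-543, Pow(Add(-3, 11, 9), -1)) = Mul(-543, Pow(17, -1)) = Mul(-543, Rational(1, 17)) = Rational(-543, 17)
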